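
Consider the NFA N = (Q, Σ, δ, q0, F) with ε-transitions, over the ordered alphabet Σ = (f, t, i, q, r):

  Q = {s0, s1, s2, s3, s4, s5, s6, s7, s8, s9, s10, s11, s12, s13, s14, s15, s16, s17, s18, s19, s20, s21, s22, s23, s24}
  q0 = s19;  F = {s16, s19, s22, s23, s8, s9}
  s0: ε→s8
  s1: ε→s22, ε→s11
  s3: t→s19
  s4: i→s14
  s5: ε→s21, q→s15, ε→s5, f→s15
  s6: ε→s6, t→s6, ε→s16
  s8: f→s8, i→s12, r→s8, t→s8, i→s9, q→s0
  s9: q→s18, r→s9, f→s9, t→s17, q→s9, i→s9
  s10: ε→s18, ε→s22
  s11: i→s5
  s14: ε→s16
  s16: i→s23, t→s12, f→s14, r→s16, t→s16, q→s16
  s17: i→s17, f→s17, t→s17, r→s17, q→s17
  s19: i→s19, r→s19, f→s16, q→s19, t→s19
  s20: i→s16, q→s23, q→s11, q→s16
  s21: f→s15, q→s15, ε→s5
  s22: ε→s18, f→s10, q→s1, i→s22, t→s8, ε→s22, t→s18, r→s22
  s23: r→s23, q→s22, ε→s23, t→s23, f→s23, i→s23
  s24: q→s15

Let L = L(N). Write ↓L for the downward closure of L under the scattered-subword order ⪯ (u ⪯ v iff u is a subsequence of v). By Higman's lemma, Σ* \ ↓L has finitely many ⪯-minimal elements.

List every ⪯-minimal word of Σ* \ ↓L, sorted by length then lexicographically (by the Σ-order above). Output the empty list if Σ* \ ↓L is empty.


Antichain: [fiqtit].

|Q|=25, |F|=6, |δ|=66 (14 ε).
min D↑ (7 st, q0=0, F={6}): 0:f→1,t→0,i→0,q→0,r→0 1:f→1,t→1,i→2,q→1,r→1 2:f→2,t→2,i→2,q→3,r→2 3:f→3,t→4,i→3,q→3,r→3 4:f→4,t→4,i→5,q→4,r→4 5:f→5,t→6,i→5,q→5,r→5 6:f→6,t→6,i→6,q→6,r→6.
'fiqtit': run [17, 16, 14, 13, 6, 4, 1] end={s17} — reject; 6/6 deletions ∈↓L.
1 minimals (antichain).


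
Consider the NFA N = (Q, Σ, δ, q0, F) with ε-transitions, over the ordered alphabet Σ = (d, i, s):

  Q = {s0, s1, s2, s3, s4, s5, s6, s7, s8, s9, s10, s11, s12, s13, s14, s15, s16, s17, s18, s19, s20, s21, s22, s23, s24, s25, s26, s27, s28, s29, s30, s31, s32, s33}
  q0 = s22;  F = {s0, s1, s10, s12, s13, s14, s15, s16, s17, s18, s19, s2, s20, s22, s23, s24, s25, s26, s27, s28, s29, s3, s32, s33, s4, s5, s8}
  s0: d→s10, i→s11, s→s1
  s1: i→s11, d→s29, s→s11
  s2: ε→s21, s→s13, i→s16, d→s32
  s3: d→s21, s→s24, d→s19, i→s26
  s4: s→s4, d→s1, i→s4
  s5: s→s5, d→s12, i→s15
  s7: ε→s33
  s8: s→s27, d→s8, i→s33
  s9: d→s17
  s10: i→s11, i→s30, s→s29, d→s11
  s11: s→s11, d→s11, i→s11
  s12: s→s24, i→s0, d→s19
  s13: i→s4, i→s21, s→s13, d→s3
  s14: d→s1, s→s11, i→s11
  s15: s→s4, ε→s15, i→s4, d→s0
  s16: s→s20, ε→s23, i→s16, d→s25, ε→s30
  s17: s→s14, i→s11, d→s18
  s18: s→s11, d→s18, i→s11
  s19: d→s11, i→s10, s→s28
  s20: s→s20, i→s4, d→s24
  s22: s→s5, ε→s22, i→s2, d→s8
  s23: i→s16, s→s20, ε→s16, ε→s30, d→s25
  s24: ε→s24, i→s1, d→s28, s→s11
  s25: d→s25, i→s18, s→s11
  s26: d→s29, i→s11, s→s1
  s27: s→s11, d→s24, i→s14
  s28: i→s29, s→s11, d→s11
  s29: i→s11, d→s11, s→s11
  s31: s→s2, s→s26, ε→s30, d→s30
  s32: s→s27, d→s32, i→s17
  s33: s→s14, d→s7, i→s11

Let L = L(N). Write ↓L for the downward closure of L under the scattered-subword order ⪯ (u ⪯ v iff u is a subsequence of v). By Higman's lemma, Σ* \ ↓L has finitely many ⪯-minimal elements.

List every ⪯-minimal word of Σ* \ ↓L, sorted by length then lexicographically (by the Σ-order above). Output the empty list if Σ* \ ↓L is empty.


Antichain: [dii, dss, iids, sddd, sidi, sisds].

|Q|=34, |F|=27, |δ|=101 (10 ε).
min D↑ (27 st, q0=0, F={11}): 0:d→1,i→2,s→3 1:d→1,i→4,s→5 2:d→6,i→7,s→8 3:d→9,i→10,s→3 4:d→4,i→11,s→12 5:d→13,i→12,s→11 6:d→6,i→14,s→5 7:d→15,i→7,s→16 8:d→17,i→18,s→8 9:d→19,i→20,s→13 10:d→20,i→18,s→18 11:d→11,i→11,s→11 12:d→21,i→11,s→11 13:d→22,i→21,s→11 14:d→23,i→11,s→12 15:d→15,i→23,s→11 16:d→13,i→18,s→16 17:d→19,i→24,s→13 18:d→21,i→18,s→18 19:d→11,i→25,s→22 20:d→25,i→11,s→21 21:d→26,i→11,s→11 22:d→11,i→26,s→11 23:d→23,i→11,s→11 24:d→26,i→11,s→21 25:d→11,i→11,s→26 26:d→11,i→11,s→11 (ε-aug+det+¬).
'dii': N↓-sim [31, 22, 12, 2] end={s11,s30} rej; 3/3 del acc.
'dss': N↓-sim [31, 22, 7, 1] end={s11} rej; 3/3 del acc.
'iids': run [31, 27, 17, 7, 1] end={s11} rej; 4/4 del acc.
'sddd': N↓-sim [31, 20, 13, 7, 1] end={s11} ∉↓L; 4/4 deletions ∈↓L.
'sidi': N↓-sim [31, 20, 11, 6, 2] end={s11,s30} ∉↓L; 4/4 single-dels accept.
'sisds': run [31, 20, 11, 4, 3, 1] end={s11} rej; 5/5 deletions ∈↓L.
6 obstructions.


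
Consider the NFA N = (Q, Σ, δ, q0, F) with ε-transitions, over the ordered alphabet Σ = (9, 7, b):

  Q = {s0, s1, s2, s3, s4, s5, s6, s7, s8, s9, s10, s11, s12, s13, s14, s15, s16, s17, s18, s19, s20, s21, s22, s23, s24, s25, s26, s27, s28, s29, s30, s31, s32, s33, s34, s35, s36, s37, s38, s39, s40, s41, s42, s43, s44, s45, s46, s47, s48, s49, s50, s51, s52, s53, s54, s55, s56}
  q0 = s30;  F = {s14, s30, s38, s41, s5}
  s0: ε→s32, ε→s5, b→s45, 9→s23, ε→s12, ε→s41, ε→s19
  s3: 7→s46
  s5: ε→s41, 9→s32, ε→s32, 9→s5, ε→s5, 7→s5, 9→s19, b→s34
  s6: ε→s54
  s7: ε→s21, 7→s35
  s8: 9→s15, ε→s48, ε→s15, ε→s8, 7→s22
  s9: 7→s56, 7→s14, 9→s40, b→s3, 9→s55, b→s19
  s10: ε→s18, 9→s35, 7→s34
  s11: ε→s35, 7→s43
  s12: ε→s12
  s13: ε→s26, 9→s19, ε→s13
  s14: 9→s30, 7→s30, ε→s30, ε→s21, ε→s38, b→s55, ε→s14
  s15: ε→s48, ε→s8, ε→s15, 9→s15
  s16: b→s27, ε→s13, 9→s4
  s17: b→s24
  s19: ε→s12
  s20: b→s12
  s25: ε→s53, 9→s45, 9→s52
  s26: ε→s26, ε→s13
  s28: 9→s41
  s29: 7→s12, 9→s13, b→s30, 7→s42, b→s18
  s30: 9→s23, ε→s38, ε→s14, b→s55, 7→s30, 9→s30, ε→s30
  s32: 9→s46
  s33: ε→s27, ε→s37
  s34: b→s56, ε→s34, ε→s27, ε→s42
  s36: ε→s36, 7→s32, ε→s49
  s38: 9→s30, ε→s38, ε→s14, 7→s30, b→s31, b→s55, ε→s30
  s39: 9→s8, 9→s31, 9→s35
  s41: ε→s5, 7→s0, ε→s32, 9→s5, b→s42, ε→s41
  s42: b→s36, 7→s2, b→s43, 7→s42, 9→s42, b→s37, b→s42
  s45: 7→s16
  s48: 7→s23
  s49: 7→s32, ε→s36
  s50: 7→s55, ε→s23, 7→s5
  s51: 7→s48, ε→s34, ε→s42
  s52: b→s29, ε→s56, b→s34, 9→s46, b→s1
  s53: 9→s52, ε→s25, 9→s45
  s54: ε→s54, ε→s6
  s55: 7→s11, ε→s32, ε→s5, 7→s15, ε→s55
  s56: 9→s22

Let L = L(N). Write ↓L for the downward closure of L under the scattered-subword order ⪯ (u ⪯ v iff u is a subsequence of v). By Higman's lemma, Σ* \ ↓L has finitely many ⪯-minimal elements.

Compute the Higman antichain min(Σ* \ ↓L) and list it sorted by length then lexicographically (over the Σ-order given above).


min(Σ*\↓L) = [bb].

|Q|=57, |F|=5, |δ|=133 (57 ε).
min D↑ (3 st, q0=0, F={2}): 0:9→0,7→0,b→1 1:9→1,7→1,b→2 2:9→2,7→2,b→2.
'bb': N↓-sim [34, 30, 19] end={s12,s13,s16,s19,s2,s22,s26,s27,s32,s34,s36,s37,…} rej; 2/2 del acc.
1 minimals (antichain).


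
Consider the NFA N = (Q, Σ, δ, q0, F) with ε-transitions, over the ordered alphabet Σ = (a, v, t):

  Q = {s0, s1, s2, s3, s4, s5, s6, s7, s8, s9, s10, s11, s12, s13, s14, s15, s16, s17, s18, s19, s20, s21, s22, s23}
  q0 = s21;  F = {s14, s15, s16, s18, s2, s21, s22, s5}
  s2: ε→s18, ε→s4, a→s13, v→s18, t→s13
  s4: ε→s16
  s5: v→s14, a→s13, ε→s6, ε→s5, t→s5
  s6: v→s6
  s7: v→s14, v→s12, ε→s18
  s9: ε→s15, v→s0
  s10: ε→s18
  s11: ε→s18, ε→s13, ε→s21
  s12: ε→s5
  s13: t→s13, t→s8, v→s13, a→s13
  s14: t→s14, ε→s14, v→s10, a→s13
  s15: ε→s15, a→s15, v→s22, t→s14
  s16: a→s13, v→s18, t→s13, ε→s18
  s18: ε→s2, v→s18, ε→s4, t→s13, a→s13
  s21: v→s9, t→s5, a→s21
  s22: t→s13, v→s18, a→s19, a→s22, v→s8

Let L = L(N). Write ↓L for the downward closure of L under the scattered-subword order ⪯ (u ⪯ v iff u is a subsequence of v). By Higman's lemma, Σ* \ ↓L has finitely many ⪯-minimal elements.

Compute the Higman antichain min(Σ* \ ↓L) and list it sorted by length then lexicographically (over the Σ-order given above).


|Q|=24, |F|=8, |δ|=51 (17 ε).
min D↑ (7 st, q0=0, F={5}): 0:a→0,v→1,t→2 1:a→1,v→3,t→4 2:a→5,v→4,t→2 3:a→3,v→6,t→5 4:a→5,v→6,t→4 5:a→5,v→5,t→5 6:a→5,v→6,t→5 (ε-aug+det+¬).
'ta': |S_i|=[16, 10, 2] end={s13,s8} ∉↓L; 2/2 single-dels accept.
'vvt': N↓-sim [16, 14, 11, 2] end={s13,s8} rej; 3/3 deletions ∈↓L.
'vvva': |S_i|=[16, 14, 11, 7, 2] end={s13,s8} — reject; 4/4 deletions ∈↓L.
3 minimals (antichain).

Antichain: [ta, vvt, vvva].


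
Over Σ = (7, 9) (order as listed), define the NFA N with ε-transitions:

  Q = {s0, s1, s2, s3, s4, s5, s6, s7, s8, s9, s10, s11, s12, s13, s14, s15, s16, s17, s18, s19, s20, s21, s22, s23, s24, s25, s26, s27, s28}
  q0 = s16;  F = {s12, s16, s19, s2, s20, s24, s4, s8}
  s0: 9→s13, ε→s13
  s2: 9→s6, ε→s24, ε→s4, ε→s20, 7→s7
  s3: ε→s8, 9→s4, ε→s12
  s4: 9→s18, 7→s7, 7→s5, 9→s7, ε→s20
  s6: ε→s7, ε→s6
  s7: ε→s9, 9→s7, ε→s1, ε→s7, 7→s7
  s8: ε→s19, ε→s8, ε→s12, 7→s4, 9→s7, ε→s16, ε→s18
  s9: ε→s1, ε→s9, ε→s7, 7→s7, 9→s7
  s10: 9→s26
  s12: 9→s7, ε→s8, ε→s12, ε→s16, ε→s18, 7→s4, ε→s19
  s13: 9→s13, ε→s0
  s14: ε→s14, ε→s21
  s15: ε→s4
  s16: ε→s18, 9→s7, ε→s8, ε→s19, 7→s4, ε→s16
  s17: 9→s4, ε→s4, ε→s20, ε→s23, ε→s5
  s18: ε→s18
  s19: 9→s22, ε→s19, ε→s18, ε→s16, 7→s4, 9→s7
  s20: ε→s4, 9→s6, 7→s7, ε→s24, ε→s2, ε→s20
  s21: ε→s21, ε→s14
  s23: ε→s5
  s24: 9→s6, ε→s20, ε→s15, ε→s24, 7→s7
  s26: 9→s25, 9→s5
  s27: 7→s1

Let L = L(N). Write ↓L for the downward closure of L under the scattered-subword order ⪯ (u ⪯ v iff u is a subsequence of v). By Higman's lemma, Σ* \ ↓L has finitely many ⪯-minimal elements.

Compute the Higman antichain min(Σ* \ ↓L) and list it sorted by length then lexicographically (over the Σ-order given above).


|Q|=29, |F|=8, |δ|=82 (51 ε).
min D↑ (3 st, q0=0, F={2}): 0:7→1,9→2 1:7→2,9→2 2:7→2,9→2.
'9': run [16, 6] end={s1,s18,s22,s6,s7,s9} — reject; 1/1 del acc.
'77': |S_i|=[16, 11, 4] end={s1,s5,s7,s9} ∉↓L; 2/2 single-dels accept.
2 minimals (antichain).

Antichain: [9, 77].


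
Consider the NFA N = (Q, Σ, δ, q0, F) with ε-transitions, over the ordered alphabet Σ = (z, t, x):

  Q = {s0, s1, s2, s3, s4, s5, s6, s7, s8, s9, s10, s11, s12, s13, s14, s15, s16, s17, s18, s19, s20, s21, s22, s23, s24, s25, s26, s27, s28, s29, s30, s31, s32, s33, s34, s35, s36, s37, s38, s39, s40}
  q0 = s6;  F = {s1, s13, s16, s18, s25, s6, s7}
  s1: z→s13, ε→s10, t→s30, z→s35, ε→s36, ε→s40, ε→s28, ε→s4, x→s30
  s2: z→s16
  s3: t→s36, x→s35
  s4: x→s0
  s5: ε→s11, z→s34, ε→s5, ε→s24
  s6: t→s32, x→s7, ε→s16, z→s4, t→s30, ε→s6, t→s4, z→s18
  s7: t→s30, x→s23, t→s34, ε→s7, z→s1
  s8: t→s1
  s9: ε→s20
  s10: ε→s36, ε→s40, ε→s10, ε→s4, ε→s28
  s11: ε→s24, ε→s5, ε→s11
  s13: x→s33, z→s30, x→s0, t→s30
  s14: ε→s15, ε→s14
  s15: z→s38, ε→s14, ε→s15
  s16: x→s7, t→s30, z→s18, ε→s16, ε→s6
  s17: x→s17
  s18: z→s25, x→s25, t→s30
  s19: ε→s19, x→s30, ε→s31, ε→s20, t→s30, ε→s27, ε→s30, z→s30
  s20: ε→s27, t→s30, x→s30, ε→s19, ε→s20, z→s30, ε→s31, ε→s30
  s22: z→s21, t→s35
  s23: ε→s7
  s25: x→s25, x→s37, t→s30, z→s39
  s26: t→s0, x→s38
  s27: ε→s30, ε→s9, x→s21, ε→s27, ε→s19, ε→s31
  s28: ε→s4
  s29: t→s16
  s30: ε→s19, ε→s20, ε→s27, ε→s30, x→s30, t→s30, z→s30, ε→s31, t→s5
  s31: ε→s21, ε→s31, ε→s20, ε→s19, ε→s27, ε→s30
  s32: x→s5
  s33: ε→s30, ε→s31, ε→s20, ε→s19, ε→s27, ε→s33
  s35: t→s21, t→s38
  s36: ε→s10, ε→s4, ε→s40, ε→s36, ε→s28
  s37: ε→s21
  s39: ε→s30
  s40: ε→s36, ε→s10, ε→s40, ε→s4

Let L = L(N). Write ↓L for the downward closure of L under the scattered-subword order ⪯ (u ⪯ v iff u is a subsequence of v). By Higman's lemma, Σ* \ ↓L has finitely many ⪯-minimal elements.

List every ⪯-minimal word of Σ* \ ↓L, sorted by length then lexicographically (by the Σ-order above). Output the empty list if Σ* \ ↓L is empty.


A = [t, zzz, zxz, xzx].

|Q|=41, |F|=7, |δ|=126 (71 ε).
min D↑ (7 st, q0=0, F={2}): 0:z→1,t→2,x→3 1:z→4,t→2,x→4 2:z→2,t→2,x→2 3:z→5,t→2,x→3 4:z→2,t→2,x→4 5:z→6,t→2,x→2 6:z→2,t→2,x→2.
't': run [31, 15] end={s0,s11,s19,s20,s21,s24,s27,s30,s31,s32,s34,s38,…} ∉↓L; 1/1 deletions ∈↓L.
'zzz': run [31, 26, 19, 12] end={s11,s19,s20,s21,s24,s27,s30,s31,s34,s39,s5,s9} — reject; 3/3 deletions ∈↓L.
'zxz': |S_i|=[31, 26, 16, 12] end={s11,s19,s20,s21,s24,s27,s30,s31,s34,s39,s5,s9} ∉↓L; 3/3 single-dels accept.
'xzx': |S_i|=[31, 27, 23, 13] end={s0,s11,s19,s20,s21,s24,s27,s30,s31,s33,s34,s5,…} rej; 3/3 del acc.
4 obstructions.


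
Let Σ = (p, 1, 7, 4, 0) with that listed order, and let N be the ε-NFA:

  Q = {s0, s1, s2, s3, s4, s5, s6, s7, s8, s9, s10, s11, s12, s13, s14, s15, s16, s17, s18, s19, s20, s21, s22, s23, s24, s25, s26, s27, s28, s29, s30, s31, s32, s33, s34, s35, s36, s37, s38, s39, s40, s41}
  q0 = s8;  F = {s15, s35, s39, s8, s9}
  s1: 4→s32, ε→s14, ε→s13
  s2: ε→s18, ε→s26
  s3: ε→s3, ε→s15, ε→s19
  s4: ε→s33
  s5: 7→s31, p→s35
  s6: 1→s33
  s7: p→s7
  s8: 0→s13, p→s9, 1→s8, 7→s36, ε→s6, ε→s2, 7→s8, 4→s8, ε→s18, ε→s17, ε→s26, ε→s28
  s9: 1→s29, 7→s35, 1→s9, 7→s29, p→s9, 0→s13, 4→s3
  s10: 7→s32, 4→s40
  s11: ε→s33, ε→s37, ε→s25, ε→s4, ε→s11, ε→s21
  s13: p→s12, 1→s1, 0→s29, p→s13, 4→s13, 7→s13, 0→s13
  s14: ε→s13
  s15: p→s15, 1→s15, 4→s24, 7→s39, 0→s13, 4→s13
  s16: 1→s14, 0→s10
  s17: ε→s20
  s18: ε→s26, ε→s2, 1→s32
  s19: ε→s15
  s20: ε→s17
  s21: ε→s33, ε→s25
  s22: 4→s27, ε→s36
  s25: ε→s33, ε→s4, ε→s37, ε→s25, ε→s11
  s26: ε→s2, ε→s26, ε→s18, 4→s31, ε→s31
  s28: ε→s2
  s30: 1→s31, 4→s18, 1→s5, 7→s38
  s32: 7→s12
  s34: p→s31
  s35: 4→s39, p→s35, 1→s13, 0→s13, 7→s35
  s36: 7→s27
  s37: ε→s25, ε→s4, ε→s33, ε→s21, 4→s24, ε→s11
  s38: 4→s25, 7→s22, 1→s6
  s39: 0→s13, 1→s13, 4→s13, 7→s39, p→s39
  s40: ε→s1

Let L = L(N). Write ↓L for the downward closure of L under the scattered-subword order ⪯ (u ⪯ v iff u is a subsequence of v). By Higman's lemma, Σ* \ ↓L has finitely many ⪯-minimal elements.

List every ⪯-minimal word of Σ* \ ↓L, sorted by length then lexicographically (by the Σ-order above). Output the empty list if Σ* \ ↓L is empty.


A = [0, p71, p44].

|Q|=42, |F|=5, |δ|=104 (45 ε).
min D↑ (6 st, q0=0, F={2}): 0:p→1,1→0,7→0,4→0,0→2 1:p→1,1→1,7→3,4→4,0→2 2:p→2,1→2,7→2,4→2,0→2 3:p→3,1→2,7→3,4→5,0→2 4:p→4,1→4,7→5,4→2,0→2 5:p→5,1→2,7→5,4→2,0→2 [Hopcroft].
'0': N↓-sim [25, 6] end={s1,s12,s13,s14,s29,s32} — reject; 1/1 deletions ∈↓L.
'p71': N↓-sim [25, 13, 8, 6] end={s1,s12,s13,s14,s29,s32} ∉↓L; 3/3 deletions ∈↓L.
'p44': N↓-sim [25, 13, 11, 7] end={s1,s12,s13,s14,s24,s29,s32} rej; 3/3 deletions ∈↓L.
3 minimals (antichain).


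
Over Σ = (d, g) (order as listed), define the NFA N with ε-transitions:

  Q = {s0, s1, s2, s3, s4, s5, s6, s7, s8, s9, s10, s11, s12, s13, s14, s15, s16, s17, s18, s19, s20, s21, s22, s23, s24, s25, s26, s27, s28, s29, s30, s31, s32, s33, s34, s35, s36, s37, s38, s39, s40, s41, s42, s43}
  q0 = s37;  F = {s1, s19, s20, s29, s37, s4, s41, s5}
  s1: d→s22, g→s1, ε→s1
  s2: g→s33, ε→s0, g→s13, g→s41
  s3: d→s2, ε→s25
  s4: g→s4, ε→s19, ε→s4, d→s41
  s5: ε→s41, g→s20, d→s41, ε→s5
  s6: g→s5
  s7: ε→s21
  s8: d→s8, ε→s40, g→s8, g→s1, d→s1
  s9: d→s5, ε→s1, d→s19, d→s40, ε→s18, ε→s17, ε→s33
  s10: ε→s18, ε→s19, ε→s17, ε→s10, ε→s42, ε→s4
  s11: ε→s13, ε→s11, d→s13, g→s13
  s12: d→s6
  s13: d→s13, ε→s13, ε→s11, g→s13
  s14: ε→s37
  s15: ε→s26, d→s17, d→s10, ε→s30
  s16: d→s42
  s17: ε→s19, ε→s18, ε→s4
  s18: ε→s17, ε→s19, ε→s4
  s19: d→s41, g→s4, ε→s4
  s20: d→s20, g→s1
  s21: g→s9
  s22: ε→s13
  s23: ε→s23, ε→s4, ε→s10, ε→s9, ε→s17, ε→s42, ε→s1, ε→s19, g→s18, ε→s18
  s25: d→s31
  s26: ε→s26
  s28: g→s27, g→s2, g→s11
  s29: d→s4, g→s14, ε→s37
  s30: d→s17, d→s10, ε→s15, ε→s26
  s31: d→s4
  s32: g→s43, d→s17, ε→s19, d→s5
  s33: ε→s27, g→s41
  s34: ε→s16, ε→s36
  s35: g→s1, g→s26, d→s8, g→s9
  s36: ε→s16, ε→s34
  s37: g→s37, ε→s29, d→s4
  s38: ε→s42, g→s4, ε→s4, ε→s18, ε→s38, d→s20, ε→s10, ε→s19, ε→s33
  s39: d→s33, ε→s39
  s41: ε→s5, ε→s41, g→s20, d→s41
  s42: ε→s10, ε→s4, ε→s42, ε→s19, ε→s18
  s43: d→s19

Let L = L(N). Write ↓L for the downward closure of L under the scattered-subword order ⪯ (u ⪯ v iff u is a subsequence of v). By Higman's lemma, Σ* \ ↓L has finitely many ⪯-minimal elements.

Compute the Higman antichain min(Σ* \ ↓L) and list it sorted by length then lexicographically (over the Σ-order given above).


min(Σ*\↓L) = [ddggd].

|Q|=44, |F|=8, |δ|=126 (69 ε).
min D↑ (6 st, q0=0, F={5}): 0:d→1,g→0 1:d→2,g→1 2:d→2,g→3 3:d→3,g→4 4:d→5,g→4 5:d→5,g→5 [Hopcroft].
'ddggd': |S_i|=[12, 9, 7, 5, 4, 3] end={s11,s13,s22} ∉↓L; 5/5 deletions ∈↓L.
1 words, ⪯-incomp.


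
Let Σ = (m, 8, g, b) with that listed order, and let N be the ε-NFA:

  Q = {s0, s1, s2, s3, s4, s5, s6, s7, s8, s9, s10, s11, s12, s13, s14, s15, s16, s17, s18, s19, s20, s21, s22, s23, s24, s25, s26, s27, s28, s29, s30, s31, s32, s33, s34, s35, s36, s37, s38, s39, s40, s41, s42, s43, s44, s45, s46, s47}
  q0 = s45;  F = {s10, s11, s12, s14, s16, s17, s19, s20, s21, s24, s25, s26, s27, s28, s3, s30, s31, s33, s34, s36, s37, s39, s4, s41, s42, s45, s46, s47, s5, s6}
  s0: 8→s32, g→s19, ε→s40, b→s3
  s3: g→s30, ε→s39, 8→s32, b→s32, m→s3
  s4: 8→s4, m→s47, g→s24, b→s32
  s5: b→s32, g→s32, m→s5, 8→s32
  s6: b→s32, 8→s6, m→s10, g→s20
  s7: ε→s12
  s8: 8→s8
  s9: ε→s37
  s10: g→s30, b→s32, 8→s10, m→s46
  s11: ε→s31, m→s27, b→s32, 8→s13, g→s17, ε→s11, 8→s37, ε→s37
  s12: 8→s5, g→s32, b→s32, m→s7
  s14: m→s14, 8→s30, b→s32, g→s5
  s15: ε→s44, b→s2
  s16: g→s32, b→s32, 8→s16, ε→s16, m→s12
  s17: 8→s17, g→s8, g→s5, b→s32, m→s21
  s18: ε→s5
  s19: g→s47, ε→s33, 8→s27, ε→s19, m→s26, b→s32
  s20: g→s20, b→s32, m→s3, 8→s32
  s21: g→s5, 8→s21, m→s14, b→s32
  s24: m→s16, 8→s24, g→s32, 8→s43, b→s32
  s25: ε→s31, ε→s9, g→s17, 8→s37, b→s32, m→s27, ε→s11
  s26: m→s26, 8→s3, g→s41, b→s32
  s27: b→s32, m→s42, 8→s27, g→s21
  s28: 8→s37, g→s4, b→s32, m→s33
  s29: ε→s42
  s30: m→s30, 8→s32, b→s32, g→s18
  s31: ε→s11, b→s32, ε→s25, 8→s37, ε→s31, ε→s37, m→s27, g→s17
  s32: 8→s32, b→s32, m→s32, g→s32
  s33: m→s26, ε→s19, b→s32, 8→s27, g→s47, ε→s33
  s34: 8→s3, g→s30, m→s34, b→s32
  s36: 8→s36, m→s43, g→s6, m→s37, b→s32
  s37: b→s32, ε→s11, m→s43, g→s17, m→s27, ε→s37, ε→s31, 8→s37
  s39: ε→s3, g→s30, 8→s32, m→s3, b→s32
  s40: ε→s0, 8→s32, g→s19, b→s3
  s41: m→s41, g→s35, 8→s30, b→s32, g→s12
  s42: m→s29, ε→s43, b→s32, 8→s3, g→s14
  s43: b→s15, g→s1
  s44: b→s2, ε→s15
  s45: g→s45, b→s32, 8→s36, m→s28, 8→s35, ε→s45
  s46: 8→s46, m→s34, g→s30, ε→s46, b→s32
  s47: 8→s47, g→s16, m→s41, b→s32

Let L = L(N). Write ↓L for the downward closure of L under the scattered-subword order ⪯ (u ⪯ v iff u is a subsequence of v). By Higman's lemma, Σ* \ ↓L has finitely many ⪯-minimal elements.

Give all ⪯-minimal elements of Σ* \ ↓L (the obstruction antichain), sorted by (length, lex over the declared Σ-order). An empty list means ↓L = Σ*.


|Q|=48, |F|=30, |δ|=173 (31 ε).
min D↑ (26 st, q0=0, F={3}): 0:m→1,8→2,g→0,b→3 1:m→4,8→5,g→6,b→3 2:m→5,8→2,g→7,b→3 3:m→3,8→3,g→3,b→3 4:m→8,8→9,g→10,b→3 5:m→9,8→5,g→11,b→3 6:m→10,8→6,g→12,b→3 7:m→13,8→7,g→14,b→3 8:m→8,8→15,g→16,b→3 9:m→17,8→9,g→18,b→3 10:m→16,8→10,g→19,b→3 11:m→18,8→11,g→20,b→3 12:m→19,8→12,g→3,b→3 13:m→21,8→13,g→22,b→3 14:m→15,8→3,g→14,b→3 15:m→15,8→3,g→22,b→3 16:m→16,8→22,g→23,b→3 17:m→17,8→15,g→24,b→3 18:m→24,8→18,g→20,b→3 19:m→23,8→19,g→3,b→3 20:m→20,8→3,g→3,b→3 21:m→25,8→21,g→22,b→3 22:m→22,8→3,g→20,b→3 23:m→23,8→20,g→3,b→3 24:m→24,8→22,g→20,b→3 25:m→25,8→15,g→22,b→3 (ε-aug+det+¬).
'b': |S_i|=[43, 4] end={s15,s2,s32,s44} ∉↓L; 1/1 deletions ∈↓L.
'mggg': |S_i|=[43, 39, 21, 14, 2] end={s1,s32} — reject; 4/4 del acc.
'8gg8': N↓-sim [43, 38, 25, 9, 2] end={s32,s8} ∉↓L; 4/4 single-dels accept.
'mmm88': run [43, 39, 27, 20, 6, 1] end={s32} rej; 5/5 single-dels accept.
4 words, ⪯-incomp.

min(Σ*\↓L) = [b, mggg, 8gg8, mmm88].


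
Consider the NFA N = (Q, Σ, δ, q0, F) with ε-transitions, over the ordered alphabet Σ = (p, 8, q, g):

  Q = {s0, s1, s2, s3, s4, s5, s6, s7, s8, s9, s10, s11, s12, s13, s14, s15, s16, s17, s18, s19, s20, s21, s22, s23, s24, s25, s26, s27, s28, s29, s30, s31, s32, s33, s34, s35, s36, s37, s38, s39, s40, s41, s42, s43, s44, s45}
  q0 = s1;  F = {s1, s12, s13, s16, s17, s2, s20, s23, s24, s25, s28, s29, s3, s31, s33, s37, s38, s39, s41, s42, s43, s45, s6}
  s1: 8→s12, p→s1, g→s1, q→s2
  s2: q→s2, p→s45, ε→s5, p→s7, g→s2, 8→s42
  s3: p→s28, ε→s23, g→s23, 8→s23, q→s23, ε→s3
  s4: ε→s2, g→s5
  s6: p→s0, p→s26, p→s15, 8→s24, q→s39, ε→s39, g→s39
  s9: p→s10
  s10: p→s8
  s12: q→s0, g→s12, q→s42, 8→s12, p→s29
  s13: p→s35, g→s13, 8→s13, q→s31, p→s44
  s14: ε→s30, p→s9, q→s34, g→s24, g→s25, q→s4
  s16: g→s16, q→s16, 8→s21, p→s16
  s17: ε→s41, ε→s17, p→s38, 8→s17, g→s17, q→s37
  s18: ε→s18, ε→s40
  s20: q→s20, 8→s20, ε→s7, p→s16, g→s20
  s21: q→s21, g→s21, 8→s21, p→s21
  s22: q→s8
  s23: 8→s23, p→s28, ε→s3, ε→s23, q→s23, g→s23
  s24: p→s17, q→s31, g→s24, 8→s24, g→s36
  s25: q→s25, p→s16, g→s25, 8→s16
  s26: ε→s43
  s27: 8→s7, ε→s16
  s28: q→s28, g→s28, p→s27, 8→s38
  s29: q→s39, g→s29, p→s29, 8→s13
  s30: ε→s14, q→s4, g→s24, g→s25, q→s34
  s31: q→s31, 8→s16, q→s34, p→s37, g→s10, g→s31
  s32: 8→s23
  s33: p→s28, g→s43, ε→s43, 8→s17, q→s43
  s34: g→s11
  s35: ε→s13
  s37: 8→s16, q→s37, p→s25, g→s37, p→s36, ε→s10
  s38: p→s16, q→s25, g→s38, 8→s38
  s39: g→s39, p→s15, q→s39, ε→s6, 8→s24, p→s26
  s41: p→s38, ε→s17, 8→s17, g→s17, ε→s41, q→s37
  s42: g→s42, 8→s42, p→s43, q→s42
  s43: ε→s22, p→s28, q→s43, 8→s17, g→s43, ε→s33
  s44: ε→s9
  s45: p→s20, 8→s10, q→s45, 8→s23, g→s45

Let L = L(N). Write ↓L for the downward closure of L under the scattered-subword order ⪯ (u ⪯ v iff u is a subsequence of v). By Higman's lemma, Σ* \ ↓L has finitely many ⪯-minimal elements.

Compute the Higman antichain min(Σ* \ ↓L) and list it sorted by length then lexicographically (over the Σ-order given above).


Antichain: [qppp8, 8p8q88].

|Q|=46, |F|=23, |δ|=148 (25 ε).
min D↑ (20 st, q0=0, F={18}): 0:p→0,8→1,q→2,g→0 1:p→3,8→1,q→4,g→1 2:p→5,8→4,q→2,g→2 3:p→3,8→6,q→7,g→3 4:p→8,8→4,q→4,g→4 5:p→9,8→10,q→5,g→5 6:p→6,8→6,q→11,g→6 7:p→8,8→12,q→7,g→7 8:p→13,8→14,q→8,g→8 9:p→15,8→9,q→9,g→9 10:p→13,8→10,q→10,g→10 11:p→16,8→15,q→11,g→11 12:p→14,8→12,q→11,g→12 13:p→15,8→17,q→13,g→13 14:p→17,8→14,q→16,g→14 15:p→15,8→18,q→15,g→15 16:p→19,8→15,q→16,g→16 17:p→15,8→17,q→19,g→17 18:p→18,8→18,q→18,g→18 19:p→15,8→15,q→19,g→19 (ε-aug+det+¬).
'qppp8': N↓-sim [39, 32, 23, 10, 4, 2] end={s21,s7} rej; 5/5 del acc.
'8p8q88': run [39, 35, 30, 19, 10, 2, 1] end={s21} — reject; 6/6 del acc.
2 words, ⪯-incomp.


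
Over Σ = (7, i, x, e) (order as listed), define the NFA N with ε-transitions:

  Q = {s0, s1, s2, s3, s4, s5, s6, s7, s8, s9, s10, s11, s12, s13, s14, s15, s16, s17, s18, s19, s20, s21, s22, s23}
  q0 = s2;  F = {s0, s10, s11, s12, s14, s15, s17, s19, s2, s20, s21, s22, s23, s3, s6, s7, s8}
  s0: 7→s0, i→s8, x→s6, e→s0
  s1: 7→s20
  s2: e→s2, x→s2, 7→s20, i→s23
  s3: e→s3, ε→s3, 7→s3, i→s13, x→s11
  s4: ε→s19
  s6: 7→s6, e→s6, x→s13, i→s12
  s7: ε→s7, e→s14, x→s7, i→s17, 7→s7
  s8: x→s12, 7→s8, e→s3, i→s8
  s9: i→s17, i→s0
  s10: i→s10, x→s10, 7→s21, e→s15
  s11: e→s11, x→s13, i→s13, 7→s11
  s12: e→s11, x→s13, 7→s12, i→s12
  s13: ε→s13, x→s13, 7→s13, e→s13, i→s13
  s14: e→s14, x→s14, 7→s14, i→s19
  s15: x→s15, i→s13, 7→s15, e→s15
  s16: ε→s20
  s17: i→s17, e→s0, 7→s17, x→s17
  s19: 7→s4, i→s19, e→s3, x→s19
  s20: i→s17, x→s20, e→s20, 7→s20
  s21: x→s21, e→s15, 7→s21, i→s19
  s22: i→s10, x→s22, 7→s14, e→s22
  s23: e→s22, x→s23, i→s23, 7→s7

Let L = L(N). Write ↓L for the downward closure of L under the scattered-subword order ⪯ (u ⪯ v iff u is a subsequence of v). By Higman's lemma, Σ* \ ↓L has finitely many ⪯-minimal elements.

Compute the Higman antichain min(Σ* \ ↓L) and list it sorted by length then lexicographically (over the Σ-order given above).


|Q|=24, |F|=17, |δ|=80 (5 ε).
min D↑ (18 st, q0=0, F={16}): 0:7→1,i→2,x→0,e→0 1:7→1,i→3,x→1,e→1 2:7→4,i→2,x→2,e→5 3:7→3,i→3,x→3,e→6 4:7→4,i→3,x→4,e→7 5:7→7,i→8,x→5,e→5 6:7→6,i→9,x→10,e→6 7:7→7,i→11,x→7,e→7 8:7→12,i→8,x→8,e→13 9:7→9,i→9,x→14,e→15 10:7→10,i→14,x→16,e→10 11:7→11,i→11,x→11,e→15 12:7→12,i→11,x→12,e→13 13:7→13,i→16,x→13,e→13 14:7→14,i→14,x→16,e→17 15:7→15,i→16,x→17,e→15 16:7→16,i→16,x→16,e→16 17:7→17,i→16,x→16,e→17.
'7iexx': |S_i|=[19, 15, 10, 7, 4, 1] end={s13} rej; 5/5 del acc.
'ieiei': N↓-sim [19, 17, 14, 10, 4, 1] end={s13} ∉↓L; 5/5 single-dels accept.
2 words, ⪯-incomp.

Antichain: [7iexx, ieiei].


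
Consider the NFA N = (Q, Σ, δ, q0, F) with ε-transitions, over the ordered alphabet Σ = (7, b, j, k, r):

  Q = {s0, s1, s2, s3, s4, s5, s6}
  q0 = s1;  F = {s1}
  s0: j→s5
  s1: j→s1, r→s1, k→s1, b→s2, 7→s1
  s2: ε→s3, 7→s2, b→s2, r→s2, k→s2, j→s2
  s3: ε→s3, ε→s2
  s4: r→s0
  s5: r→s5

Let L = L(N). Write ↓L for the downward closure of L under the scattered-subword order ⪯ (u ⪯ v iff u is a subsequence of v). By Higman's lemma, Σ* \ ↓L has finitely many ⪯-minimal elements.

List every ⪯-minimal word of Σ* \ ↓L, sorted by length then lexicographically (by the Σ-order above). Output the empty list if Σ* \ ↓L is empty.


Antichain: [b].

|Q|=7, |F|=1, |δ|=16 (3 ε).
min D↑ (2 st, q0=0, F={1}): 0:7→0,b→1,j→0,k→0,r→0 1:7→1,b→1,j→1,k→1,r→1 (ε-aug+det+¬).
'b': N↓-sim [3, 2] end={s2,s3} rej; 1/1 deletions ∈↓L.
1 words, ⪯-incomp.


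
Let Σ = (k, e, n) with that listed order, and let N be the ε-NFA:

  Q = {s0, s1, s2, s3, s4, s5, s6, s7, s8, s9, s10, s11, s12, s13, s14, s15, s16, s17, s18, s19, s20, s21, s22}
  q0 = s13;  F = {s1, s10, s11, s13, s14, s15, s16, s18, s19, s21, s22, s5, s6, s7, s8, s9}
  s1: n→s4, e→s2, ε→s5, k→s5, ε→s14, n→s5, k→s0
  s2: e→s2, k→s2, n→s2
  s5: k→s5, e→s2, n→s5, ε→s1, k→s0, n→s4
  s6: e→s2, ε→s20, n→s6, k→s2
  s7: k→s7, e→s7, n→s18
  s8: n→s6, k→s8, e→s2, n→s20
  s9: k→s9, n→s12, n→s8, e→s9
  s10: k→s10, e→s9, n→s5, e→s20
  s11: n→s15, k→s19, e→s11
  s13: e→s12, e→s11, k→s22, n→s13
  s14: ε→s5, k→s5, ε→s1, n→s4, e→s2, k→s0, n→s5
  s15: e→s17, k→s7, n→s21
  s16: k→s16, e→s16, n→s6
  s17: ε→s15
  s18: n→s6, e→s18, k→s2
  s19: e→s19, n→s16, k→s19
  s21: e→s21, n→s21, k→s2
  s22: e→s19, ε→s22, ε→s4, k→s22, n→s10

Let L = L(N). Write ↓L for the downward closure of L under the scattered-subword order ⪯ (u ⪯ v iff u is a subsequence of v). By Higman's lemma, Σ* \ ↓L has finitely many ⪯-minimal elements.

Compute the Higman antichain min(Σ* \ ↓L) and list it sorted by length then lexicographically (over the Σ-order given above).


A = [knne, ennk].

|Q|=23, |F|=16, |δ|=70 (9 ε).
min D↑ (15 st, q0=0, F={13}): 0:k→1,e→2,n→0 1:k→1,e→3,n→4 2:k→3,e→2,n→5 3:k→3,e→3,n→6 4:k→4,e→7,n→8 5:k→9,e→5,n→10 6:k→6,e→6,n→11 7:k→7,e→7,n→12 8:k→8,e→13,n→8 9:k→9,e→9,n→14 10:k→13,e→10,n→10 11:k→13,e→13,n→11 12:k→12,e→13,n→11 13:k→13,e→13,n→13 14:k→13,e→14,n→11 [Hopcroft].
'knne': N↓-sim [22, 17, 14, 10, 1] end={s2} ∉↓L; 4/4 del acc.
'ennk': run [22, 14, 11, 5, 1] end={s2} rej; 4/4 deletions ∈↓L.
2 obstructions.


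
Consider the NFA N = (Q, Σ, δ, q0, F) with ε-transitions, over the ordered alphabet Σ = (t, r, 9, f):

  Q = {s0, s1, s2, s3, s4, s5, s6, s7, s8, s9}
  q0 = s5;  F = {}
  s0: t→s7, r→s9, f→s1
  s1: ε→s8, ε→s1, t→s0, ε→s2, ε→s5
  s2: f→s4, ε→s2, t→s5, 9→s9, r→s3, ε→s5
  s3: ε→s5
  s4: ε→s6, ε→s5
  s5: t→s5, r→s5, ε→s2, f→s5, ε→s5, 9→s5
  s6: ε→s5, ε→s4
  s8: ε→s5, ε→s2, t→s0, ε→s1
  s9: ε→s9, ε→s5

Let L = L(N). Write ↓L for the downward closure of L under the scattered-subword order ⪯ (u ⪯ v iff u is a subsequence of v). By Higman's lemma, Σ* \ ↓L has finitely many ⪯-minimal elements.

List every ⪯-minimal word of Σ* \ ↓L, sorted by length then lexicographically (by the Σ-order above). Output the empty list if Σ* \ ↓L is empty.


min(Σ*\↓L) = [ε].

|Q|=10, |F|=0, |δ|=31 (18 ε).
min D↑ (1 st, q0=0, F={0}): 0:t→0,r→0,9→0,f→0 (ε-aug+det+¬).
ε ∈ L(D↑) — L = ∅.


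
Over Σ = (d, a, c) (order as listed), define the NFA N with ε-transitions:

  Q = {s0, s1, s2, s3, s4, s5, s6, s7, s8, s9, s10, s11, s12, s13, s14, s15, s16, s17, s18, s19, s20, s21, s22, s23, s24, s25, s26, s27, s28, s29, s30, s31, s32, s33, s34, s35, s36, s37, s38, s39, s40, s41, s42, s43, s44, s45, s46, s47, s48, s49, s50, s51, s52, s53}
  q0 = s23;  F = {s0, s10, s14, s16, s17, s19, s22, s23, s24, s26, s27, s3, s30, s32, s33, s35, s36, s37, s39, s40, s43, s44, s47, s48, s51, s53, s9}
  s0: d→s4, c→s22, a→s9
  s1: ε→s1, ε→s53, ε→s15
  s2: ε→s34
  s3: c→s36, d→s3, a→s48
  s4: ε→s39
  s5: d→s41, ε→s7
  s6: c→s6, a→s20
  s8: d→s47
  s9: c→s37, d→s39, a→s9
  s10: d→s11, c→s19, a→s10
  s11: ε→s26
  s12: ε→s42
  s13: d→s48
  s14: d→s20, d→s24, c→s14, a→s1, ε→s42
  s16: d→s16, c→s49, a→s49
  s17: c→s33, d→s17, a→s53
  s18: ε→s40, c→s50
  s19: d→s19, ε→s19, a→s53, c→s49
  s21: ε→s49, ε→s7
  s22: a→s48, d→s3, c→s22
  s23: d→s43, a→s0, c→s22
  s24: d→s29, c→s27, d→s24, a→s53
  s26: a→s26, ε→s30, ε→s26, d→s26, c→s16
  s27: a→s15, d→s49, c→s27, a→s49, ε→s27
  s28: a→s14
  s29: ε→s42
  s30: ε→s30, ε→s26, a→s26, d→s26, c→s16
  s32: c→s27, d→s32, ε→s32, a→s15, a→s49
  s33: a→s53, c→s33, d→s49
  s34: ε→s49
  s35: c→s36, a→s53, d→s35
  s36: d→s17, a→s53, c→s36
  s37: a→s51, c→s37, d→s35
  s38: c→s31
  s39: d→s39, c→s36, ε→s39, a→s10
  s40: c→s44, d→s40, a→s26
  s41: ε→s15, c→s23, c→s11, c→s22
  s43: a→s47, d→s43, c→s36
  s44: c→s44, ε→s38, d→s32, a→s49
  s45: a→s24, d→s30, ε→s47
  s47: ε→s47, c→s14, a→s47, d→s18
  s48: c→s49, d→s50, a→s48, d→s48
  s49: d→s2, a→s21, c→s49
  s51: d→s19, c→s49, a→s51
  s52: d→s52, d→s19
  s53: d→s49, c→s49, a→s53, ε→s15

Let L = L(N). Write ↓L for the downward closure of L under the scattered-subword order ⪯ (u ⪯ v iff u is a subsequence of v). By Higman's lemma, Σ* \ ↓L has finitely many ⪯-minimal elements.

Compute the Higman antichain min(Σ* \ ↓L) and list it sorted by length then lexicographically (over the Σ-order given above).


min(Σ*\↓L) = [cac, dcad, dadca, dcdcd, adacc, aacdad].

|Q|=54, |F|=27, |δ|=131 (27 ε).
min D↑ (27 st, q0=0, F={16}): 0:d→1,a→2,c→3 1:d→1,a→4,c→5 2:d→6,a→7,c→3 3:d→8,a→9,c→3 4:d→10,a→4,c→11 5:d→12,a→13,c→5 6:d→6,a→14,c→5 7:d→6,a→7,c→15 8:d→8,a→9,c→5 9:d→9,a→9,c→16 10:d→10,a→17,c→18 11:d→19,a→13,c→11 12:d→12,a→13,c→20 13:d→16,a→13,c→16 14:d→17,a→14,c→21 15:d→22,a→23,c→15 16:d→16,a→16,c→16 17:d→17,a→17,c→24 18:d→25,a→16,c→18 19:d→19,a→13,c→26 20:d→16,a→13,c→20 21:d→21,a→13,c→16 22:d→22,a→13,c→5 23:d→21,a→23,c→16 24:d→24,a→16,c→16 25:d→25,a→16,c→26 26:d→16,a→16,c→26.
'cac': run [43, 30, 12, 5] end={s2,s21,s34,s49,s7} ∉↓L; 3/3 del acc.
'dcad': |S_i|=[43, 37, 24, 8, 5] end={s2,s21,s34,s49,s7} ∉↓L; 4/4 del acc.
'dadca': N↓-sim [43, 37, 29, 25, 13, 6] end={s15,s2,s21,s34,s49,s7} rej; 5/5 deletions ∈↓L.
'dcdcd': |S_i|=[43, 37, 24, 17, 9, 5] end={s2,s21,s34,s49,s7} — reject; 5/5 del acc.
'adacc': run [43, 41, 33, 15, 9, 5] end={s2,s21,s34,s49,s7} ∉↓L; 5/5 del acc.
'aacdad': |S_i|=[43, 41, 37, 27, 19, 7, 5] end={s2,s21,s34,s49,s7} ∉↓L; 6/6 del acc.
6 obstructions.


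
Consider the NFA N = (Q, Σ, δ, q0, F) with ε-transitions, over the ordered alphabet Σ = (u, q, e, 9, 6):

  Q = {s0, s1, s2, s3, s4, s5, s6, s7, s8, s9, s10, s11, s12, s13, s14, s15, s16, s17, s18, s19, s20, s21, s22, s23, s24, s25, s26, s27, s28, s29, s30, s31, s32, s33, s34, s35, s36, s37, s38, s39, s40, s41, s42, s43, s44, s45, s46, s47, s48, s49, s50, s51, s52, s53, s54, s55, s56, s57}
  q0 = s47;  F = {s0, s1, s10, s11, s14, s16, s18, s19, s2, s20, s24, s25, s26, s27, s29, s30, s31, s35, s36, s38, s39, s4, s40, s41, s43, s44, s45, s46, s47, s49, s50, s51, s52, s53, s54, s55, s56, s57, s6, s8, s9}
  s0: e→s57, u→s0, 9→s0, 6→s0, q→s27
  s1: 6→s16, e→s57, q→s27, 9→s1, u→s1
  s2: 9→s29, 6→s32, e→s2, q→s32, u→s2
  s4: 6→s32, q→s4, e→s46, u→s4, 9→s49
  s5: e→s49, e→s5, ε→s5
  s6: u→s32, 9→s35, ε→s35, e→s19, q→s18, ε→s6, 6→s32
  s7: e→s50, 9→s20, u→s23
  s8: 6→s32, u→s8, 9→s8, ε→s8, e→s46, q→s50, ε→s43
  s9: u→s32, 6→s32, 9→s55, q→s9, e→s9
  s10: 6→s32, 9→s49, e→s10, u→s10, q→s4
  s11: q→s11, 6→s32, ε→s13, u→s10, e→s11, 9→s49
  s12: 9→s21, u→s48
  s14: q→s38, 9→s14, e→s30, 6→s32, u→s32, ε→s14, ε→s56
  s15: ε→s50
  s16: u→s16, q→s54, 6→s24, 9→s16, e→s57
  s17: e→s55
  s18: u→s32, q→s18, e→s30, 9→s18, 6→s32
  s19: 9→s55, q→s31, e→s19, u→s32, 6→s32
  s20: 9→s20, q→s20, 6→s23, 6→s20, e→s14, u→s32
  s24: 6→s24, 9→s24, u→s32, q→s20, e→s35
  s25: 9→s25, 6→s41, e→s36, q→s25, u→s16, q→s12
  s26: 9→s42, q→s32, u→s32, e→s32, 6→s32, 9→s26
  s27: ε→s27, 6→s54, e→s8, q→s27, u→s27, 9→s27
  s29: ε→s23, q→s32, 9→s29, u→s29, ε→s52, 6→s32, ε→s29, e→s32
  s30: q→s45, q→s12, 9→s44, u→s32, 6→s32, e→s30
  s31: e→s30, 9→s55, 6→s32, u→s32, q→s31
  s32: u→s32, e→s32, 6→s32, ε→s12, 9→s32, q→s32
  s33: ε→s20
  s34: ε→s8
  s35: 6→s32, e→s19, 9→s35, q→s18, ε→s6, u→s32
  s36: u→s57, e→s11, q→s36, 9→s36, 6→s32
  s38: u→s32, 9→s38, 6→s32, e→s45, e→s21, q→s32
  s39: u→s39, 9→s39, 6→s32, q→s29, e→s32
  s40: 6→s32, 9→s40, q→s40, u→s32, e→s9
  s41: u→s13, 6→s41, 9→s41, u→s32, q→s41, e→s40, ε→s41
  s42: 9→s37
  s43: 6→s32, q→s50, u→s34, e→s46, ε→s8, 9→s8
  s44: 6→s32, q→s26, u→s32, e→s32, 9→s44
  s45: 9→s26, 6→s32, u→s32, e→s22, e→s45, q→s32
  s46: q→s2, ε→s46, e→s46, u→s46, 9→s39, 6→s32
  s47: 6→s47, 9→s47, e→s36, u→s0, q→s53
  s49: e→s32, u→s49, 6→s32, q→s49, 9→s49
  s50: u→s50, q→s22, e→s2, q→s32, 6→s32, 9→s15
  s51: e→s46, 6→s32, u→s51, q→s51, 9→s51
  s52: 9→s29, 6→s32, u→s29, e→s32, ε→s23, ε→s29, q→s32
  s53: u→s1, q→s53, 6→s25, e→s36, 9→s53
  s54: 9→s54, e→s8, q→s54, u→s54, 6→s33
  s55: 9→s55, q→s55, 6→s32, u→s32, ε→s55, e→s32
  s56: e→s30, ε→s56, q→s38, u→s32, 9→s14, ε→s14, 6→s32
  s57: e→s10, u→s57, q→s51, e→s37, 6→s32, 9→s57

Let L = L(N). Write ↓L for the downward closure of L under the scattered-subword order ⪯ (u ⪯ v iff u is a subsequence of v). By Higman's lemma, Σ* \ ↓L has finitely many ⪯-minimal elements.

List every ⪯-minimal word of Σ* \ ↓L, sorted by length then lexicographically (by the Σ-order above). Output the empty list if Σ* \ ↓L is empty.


|Q|=58, |F|=41, |δ|=253 (25 ε).
min D↑ (38 st, q0=0, F={9}): 0:u→1,q→2,e→3,9→0,6→0 1:u→1,q→4,e→5,9→1,6→1 2:u→6,q→2,e→3,9→2,6→7 3:u→5,q→3,e→8,9→3,6→9 4:u→4,q→4,e→10,9→4,6→11 5:u→5,q→12,e→13,9→5,6→9 6:u→6,q→4,e→5,9→6,6→14 7:u→14,q→7,e→3,9→7,6→15 8:u→13,q→8,e→8,9→16,6→9 9:u→9,q→9,e→9,9→9,6→9 10:u→10,q→17,e→18,9→10,6→9 11:u→11,q→11,e→10,9→11,6→19 12:u→12,q→12,e→18,9→12,6→9 13:u→13,q→20,e→13,9→16,6→9 14:u→14,q→11,e→5,9→14,6→21 15:u→9,q→15,e→22,9→15,6→15 16:u→16,q→16,e→9,9→16,6→9 17:u→17,q→9,e→23,9→17,6→9 18:u→18,q→23,e→18,9→24,6→9 19:u→9,q→19,e→25,9→19,6→19 20:u→20,q→20,e→18,9→16,6→9 21:u→9,q→19,e→26,9→21,6→21 22:u→9,q→22,e→27,9→22,6→9 23:u→23,q→9,e→23,9→28,6→9 24:u→24,q→28,e→9,9→24,6→9 25:u→9,q→29,e→30,9→25,6→9 26:u→9,q→31,e→32,9→26,6→9 27:u→9,q→27,e→27,9→33,6→9 28:u→28,q→9,e→9,9→28,6→9 29:u→9,q→9,e→34,9→29,6→9 30:u→9,q→34,e→30,9→35,6→9 31:u→9,q→31,e→30,9→31,6→9 32:u→9,q→36,e→32,9→33,6→9 33:u→9,q→33,e→9,9→33,6→9 34:u→9,q→9,e→34,9→37,6→9 35:u→9,q→37,e→9,9→35,6→9 36:u→9,q→36,e→30,9→33,6→9 37:u→9,q→9,e→9,9→37,6→9 (ε-aug+det+¬).
'e6': |S_i|=[53, 41, 4] end={s12,s21,s32,s48} ∉↓L; 2/2 single-dels accept.
'q66u': N↓-sim [53, 51, 48, 28, 5] end={s12,s13,s21,s32,s48} rej; 4/4 single-dels accept.
'ee9e': run [53, 41, 26, 14, 4] end={s12,s21,s32,s48} rej; 4/4 del acc.
'uqeqq': |S_i|=[53, 45, 35, 25, 16, 5] end={s12,s21,s22,s32,s48} — reject; 5/5 single-dels accept.
4 obstructions.

A = [e6, q66u, ee9e, uqeqq].


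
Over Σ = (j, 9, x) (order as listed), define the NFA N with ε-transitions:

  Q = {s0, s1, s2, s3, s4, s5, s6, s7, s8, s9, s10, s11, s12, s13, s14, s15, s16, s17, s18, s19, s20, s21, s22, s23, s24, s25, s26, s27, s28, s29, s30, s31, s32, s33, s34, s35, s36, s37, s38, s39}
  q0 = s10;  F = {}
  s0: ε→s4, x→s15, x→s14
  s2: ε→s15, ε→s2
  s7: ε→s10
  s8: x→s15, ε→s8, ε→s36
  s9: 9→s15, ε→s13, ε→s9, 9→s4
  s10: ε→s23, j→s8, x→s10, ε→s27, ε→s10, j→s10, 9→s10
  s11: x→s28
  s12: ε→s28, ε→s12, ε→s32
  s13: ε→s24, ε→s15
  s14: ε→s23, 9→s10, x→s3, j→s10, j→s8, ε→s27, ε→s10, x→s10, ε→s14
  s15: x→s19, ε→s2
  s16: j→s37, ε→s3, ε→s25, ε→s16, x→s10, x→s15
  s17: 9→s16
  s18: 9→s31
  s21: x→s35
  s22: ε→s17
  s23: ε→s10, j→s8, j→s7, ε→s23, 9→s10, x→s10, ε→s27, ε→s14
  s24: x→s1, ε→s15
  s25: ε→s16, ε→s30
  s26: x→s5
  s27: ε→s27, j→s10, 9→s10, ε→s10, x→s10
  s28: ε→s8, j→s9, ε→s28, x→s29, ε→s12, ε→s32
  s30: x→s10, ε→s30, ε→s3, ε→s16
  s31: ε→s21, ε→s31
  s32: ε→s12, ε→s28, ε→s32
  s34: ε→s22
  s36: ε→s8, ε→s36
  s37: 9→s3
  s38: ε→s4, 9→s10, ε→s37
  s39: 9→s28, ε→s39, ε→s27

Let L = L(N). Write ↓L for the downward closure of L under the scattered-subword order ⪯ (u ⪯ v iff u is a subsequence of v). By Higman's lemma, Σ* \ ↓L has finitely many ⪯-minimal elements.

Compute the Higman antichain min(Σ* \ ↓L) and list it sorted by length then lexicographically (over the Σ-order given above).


|Q|=40, |F|=0, |δ|=90 (53 ε).
min D↑ (1 st, q0=0, F={0}): 0:j→0,9→0,x→0.
ε ∈ L(D↑) ⇒ ↓L = ∅.

Antichain: [ε].
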